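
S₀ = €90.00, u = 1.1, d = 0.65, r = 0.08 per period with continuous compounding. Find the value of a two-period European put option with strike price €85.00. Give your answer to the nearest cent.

€1.31

Risk-neutral probability p = (e^0.08 − 0.65)/(1.1 − 0.65) = 0.4333/0.4500 = 0.9629
Terminal stock prices: S_uu = 108.9, S_ud = 64.35, S_dd = 38.03
Terminal payoffs (K − S): max(-23.9, 0) = 0, max(20.65, 0) = 20.65, max(46.97, 0) = 46.97
Node u (S = 99): V_u = e^(−0.08)·[0.9629·0.0000 + 0.0371·20.6500] = 0.7080
Node d (S = 58.5): V_d = e^(−0.08)·[0.9629·20.6500 + 0.0371·46.9750] = 19.9649
Node 0 (S = 90): V_0 = e^(−0.08)·[0.9629·0.7080 + 0.0371·19.9649] = 1.3138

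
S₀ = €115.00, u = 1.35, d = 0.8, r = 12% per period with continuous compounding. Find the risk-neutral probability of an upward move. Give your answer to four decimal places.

Risk-neutral probability p = (e^0.12 − 0.8)/(1.35 − 0.8) = 0.3275/0.5500 = 0.5954

p = 0.5954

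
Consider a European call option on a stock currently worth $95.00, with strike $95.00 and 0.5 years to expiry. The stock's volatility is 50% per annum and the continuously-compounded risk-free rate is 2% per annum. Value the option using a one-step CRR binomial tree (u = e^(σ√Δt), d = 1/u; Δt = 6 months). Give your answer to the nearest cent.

$17.01

CRR parameters: u = e^(σ√Δt) = e^(0.5·√0.5) = 1.4241, d = 1/u = 0.7022
Per-period rate: rΔt = 0.02·0.5 = 0.01, so R = e^0.01 = 1.0101
Risk-neutral probability p = (e^0.01 − 0.7022)/(1.4241 − 0.7022) = 0.3079/0.7219 = 0.4264
Terminal stock prices: S_u = 135.3, S_d = 66.71
Terminal payoffs (S − K): max(40.29, 0) = 40.29, max(-28.29, 0) = 0
Node 0 (S = 95): V_0 = e^(−0.01)·[0.4264·40.2913 + 0.5736·0.0000] = 17.0110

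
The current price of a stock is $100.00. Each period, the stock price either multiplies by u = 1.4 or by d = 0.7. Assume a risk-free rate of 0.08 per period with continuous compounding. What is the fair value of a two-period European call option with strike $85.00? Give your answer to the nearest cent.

$33.85

Risk-neutral probability p = (e^0.08 − 0.7)/(1.4 − 0.7) = 0.3833/0.7000 = 0.5476
Terminal stock prices: S_uu = 196, S_ud = 98, S_dd = 49
Terminal payoffs (S − K): max(111, 0) = 111, max(13, 0) = 13, max(-36, 0) = 0
Node u (S = 140): V_u = e^(−0.08)·[0.5476·111.0000 + 0.4524·13.0000] = 61.5351
Node d (S = 70): V_d = e^(−0.08)·[0.5476·13.0000 + 0.4524·0.0000] = 6.5709
Node 0 (S = 100): V_0 = e^(−0.08)·[0.5476·61.5351 + 0.4524·6.5709] = 33.8477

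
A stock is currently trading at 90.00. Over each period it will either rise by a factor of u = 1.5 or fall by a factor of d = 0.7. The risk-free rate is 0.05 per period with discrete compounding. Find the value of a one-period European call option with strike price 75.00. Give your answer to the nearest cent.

Risk-neutral probability p = (1 + 0.05 − 0.7)/(1.5 − 0.7) = 0.3500/0.8000 = 0.4375
Terminal stock prices: S_u = 135, S_d = 63
Terminal payoffs (S − K): max(60, 0) = 60, max(-12, 0) = 0
Node 0 (S = 90): V_0 = 1/1.05·[0.4375·60.0000 + 0.5625·0.0000] = 25.0000

25.00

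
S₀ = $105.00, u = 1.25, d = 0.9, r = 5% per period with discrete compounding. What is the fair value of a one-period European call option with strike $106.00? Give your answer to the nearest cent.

Risk-neutral probability p = (1 + 0.05 − 0.9)/(1.25 − 0.9) = 0.1500/0.3500 = 0.4286
Terminal stock prices: S_u = 131.2, S_d = 94.5
Terminal payoffs (S − K): max(25.25, 0) = 25.25, max(-11.5, 0) = 0
Node 0 (S = 105): V_0 = 1/1.05·[0.4286·25.2500 + 0.5714·0.0000] = 10.3061

$10.31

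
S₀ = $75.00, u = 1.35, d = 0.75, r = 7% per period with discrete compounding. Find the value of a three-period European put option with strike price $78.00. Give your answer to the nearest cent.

$9.83

Risk-neutral probability p = (1 + 0.07 − 0.75)/(1.35 − 0.75) = 0.3200/0.6000 = 0.5333
Terminal stock prices: S_uuu = 184.5, S_uud = 102.5, S_udd = 56.95, S_ddd = 31.64
Terminal payoffs (K − S): max(-106.5, 0) = 0, max(-24.52, 0) = 0, max(21.05, 0) = 21.05, max(46.36, 0) = 46.36
Node uu (S = 136.7): V_uu = 1/1.07·[0.5333·0.0000 + 0.4667·0.0000] = 0.0000
Node ud (S = 75.94): V_ud = 1/1.07·[0.5333·0.0000 + 0.4667·21.0469] = 9.1793
Node dd (S = 42.19): V_dd = 1/1.07·[0.5333·21.0469 + 0.4667·46.3594] = 30.7097
Node u (S = 101.2): V_u = 1/1.07·[0.5333·0.0000 + 0.4667·9.1793] = 4.0034
Node d (S = 56.25): V_d = 1/1.07·[0.5333·9.1793 + 0.4667·30.7097] = 17.9690
Node 0 (S = 75): V_0 = 1/1.07·[0.5333·4.0034 + 0.4667·17.9690] = 9.8324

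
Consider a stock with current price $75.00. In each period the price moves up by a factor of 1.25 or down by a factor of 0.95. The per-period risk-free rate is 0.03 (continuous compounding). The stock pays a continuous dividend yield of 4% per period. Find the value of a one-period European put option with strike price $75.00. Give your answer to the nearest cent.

Per-period risk-free factor R = e^0.03 = 1.0305; dividend-adjusted growth = e^(0.03−0.04) = 0.9900.
Risk-neutral probability p = (0.9900 − 0.95)/(1.25 − 0.95) = 0.0400/0.3000 = 0.1335
Terminal stock prices: S_u = 93.75, S_d = 71.25
Terminal payoffs (K − S): max(-18.75, 0) = 0, max(3.75, 0) = 3.75
Node 0 (S = 75): V_0 = e^(−0.03)·[0.1335·0.0000 + 0.8665·3.7500] = 3.1533

$3.15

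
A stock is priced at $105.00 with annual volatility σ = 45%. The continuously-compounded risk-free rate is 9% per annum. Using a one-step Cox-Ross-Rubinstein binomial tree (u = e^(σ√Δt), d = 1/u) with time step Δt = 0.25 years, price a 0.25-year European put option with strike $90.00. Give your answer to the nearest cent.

$3.04

CRR parameters: u = e^(σ√Δt) = e^(0.45·√0.25) = 1.2523, d = 1/u = 0.7985
Per-period rate: rΔt = 0.09·0.25 = 0.0225, so R = e^0.0225 = 1.0228
Risk-neutral probability p = (e^0.0225 − 0.7985)/(1.2523 − 0.7985) = 0.2242/0.4538 = 0.4941
Terminal stock prices: S_u = 131.5, S_d = 83.84
Terminal payoffs (K − S): max(-41.49, 0) = 0, max(6.156, 0) = 6.156
Node 0 (S = 105): V_0 = e^(−0.0225)·[0.4941·0.0000 + 0.5059·6.1558] = 3.0448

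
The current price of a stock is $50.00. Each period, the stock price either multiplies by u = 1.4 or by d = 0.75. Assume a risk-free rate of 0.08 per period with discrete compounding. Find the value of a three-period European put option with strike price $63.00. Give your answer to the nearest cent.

$10.89

Risk-neutral probability p = (1 + 0.08 − 0.75)/(1.4 − 0.75) = 0.3300/0.6500 = 0.5077
Terminal stock prices: S_uuu = 137.2, S_uud = 73.5, S_udd = 39.38, S_ddd = 21.09
Terminal payoffs (K − S): max(-74.2, 0) = 0, max(-10.5, 0) = 0, max(23.62, 0) = 23.62, max(41.91, 0) = 41.91
Node uu (S = 98): V_uu = 1/1.08·[0.5077·0.0000 + 0.4923·0.0000] = 0.0000
Node ud (S = 52.5): V_ud = 1/1.08·[0.5077·0.0000 + 0.4923·23.6250] = 10.7692
Node dd (S = 28.12): V_dd = 1/1.08·[0.5077·23.6250 + 0.4923·41.9062] = 30.2083
Node u (S = 70): V_u = 1/1.08·[0.5077·0.0000 + 0.4923·10.7692] = 4.9091
Node d (S = 37.5): V_d = 1/1.08·[0.5077·10.7692 + 0.4923·30.2083] = 18.8326
Node 0 (S = 50): V_0 = 1/1.08·[0.5077·4.9091 + 0.4923·18.8326] = 10.8924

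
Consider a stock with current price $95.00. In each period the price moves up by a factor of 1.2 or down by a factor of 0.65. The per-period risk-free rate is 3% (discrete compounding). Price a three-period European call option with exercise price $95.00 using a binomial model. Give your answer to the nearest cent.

$20.87

Risk-neutral probability p = (1 + 0.03 − 0.65)/(1.2 − 0.65) = 0.3800/0.5500 = 0.6909
Terminal stock prices: S_uuu = 164.2, S_uud = 88.92, S_udd = 48.17, S_ddd = 26.09
Terminal payoffs (S − K): max(69.16, 0) = 69.16, max(-6.08, 0) = 0, max(-46.83, 0) = 0, max(-68.91, 0) = 0
Node uu (S = 136.8): V_uu = 1/1.03·[0.6909·69.1600 + 0.3091·0.0000] = 46.3915
Node ud (S = 74.1): V_ud = 1/1.03·[0.6909·0.0000 + 0.3091·0.0000] = 0.0000
Node dd (S = 40.14): V_dd = 1/1.03·[0.6909·0.0000 + 0.3091·0.0000] = 0.0000
Node u (S = 114): V_u = 1/1.03·[0.6909·46.3915 + 0.3091·0.0000] = 31.1188
Node d (S = 61.75): V_d = 1/1.03·[0.6909·0.0000 + 0.3091·0.0000] = 0.0000
Node 0 (S = 95): V_0 = 1/1.03·[0.6909·31.1188 + 0.3091·0.0000] = 20.8740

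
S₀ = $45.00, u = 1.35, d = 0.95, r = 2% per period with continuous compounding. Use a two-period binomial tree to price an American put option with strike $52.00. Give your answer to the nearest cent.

$7.48

Risk-neutral probability p = (e^0.02 − 0.95)/(1.35 − 0.95) = 0.0702/0.4000 = 0.1755
Terminal stock prices: S_uu = 82.01, S_ud = 57.71, S_dd = 40.61
Terminal payoffs (K − S): max(-30.01, 0) = 0, max(-5.713, 0) = 0, max(11.39, 0) = 11.39
Node u (S = 60.75): continuation = e^(−0.02)·[0.1755·0.0000 + 0.8245·0.0000] = 0.0000; exercise value = 0.0000 ≤ continuation, so V_u = 0.0000
Node d (S = 42.75): continuation = e^(−0.02)·[0.1755·0.0000 + 0.8245·11.3875] = 9.2030; exercise value = 9.2500 > continuation, so V_d = 9.2500 (exercise)
Node 0 (S = 45): continuation = e^(−0.02)·[0.1755·0.0000 + 0.8245·9.2500] = 7.4756; exercise value = 7.0000 ≤ continuation, so V_0 = 7.4756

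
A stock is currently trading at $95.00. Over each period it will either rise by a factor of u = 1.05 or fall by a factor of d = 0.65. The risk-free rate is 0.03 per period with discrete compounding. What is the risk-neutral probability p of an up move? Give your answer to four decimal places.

Risk-neutral probability p = (1 + 0.03 − 0.65)/(1.05 − 0.65) = 0.3800/0.4000 = 0.9500

p = 0.9500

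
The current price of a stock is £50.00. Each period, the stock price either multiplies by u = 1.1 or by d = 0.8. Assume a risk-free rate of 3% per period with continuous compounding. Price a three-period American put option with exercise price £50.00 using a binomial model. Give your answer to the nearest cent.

Risk-neutral probability p = (e^0.03 − 0.8)/(1.1 − 0.8) = 0.2305/0.3000 = 0.7682
Terminal stock prices: S_uuu = 66.55, S_uud = 48.4, S_udd = 35.2, S_ddd = 25.6
Terminal payoffs (K − S): max(-16.55, 0) = 0, max(1.6, 0) = 1.6, max(14.8, 0) = 14.8, max(24.4, 0) = 24.4
Node uu (S = 60.5): continuation = e^(−0.03)·[0.7682·0.0000 + 0.2318·1.6000] = 0.3599; exercise value = 0.0000 ≤ continuation, so V_uu = 0.3599
Node ud (S = 44): continuation = e^(−0.03)·[0.7682·1.6000 + 0.2318·14.8000] = 4.5223; exercise value = 6.0000 > continuation, so V_ud = 6.0000 (exercise)
Node dd (S = 32): continuation = e^(−0.03)·[0.7682·14.8000 + 0.2318·24.4000] = 16.5223; exercise value = 18.0000 > continuation, so V_dd = 18.0000 (exercise)
Node u (S = 55): continuation = e^(−0.03)·[0.7682·0.3599 + 0.2318·6.0000] = 1.6181; exercise value = 0.0000 ≤ continuation, so V_u = 1.6181
Node d (S = 40): continuation = e^(−0.03)·[0.7682·6.0000 + 0.2318·18.0000] = 8.5223; exercise value = 10.0000 > continuation, so V_d = 10.0000 (exercise)
Node 0 (S = 50): continuation = e^(−0.03)·[0.7682·1.6181 + 0.2318·10.0000] = 3.4560; exercise value = 0.0000 ≤ continuation, so V_0 = 3.4560

£3.46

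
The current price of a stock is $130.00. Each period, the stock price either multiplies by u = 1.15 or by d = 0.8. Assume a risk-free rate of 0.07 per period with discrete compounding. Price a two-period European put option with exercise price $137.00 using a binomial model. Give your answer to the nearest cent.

Risk-neutral probability p = (1 + 0.07 − 0.8)/(1.15 − 0.8) = 0.2700/0.3500 = 0.7714
Terminal stock prices: S_uu = 171.9, S_ud = 119.6, S_dd = 83.2
Terminal payoffs (K − S): max(-34.92, 0) = 0, max(17.4, 0) = 17.4, max(53.8, 0) = 53.8
Node u (S = 149.5): V_u = 1/1.07·[0.7714·0.0000 + 0.2286·17.4000] = 3.7170
Node d (S = 104): V_d = 1/1.07·[0.7714·17.4000 + 0.2286·53.8000] = 24.0374
Node 0 (S = 130): V_0 = 1/1.07·[0.7714·3.7170 + 0.2286·24.0374] = 7.8146

$7.81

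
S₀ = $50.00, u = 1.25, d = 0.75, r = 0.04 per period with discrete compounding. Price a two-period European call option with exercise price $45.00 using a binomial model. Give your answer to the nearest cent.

$11.15

Risk-neutral probability p = (1 + 0.04 − 0.75)/(1.25 − 0.75) = 0.2900/0.5000 = 0.5800
Terminal stock prices: S_uu = 78.12, S_ud = 46.88, S_dd = 28.12
Terminal payoffs (S − K): max(33.12, 0) = 33.12, max(1.875, 0) = 1.875, max(-16.88, 0) = 0
Node u (S = 62.5): V_u = 1/1.04·[0.5800·33.1250 + 0.4200·1.8750] = 19.2308
Node d (S = 37.5): V_d = 1/1.04·[0.5800·1.8750 + 0.4200·0.0000] = 1.0457
Node 0 (S = 50): V_0 = 1/1.04·[0.5800·19.2308 + 0.4200·1.0457] = 11.1471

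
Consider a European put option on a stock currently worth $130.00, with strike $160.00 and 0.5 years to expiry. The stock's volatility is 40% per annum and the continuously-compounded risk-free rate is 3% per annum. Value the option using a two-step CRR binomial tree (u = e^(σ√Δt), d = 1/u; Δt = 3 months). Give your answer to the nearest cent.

$34.97

CRR parameters: u = e^(σ√Δt) = e^(0.4·√0.25) = 1.2214, d = 1/u = 0.8187
Per-period rate: rΔt = 0.03·0.25 = 0.0075, so R = e^0.0075 = 1.0075
Risk-neutral probability p = (e^0.0075 − 0.8187)/(1.2214 − 0.8187) = 0.1888/0.4027 = 0.4689
Terminal stock prices: S_uu = 193.9, S_ud = 130, S_dd = 87.14
Terminal payoffs (K − S): max(-33.94, 0) = 0, max(30, 0) = 30, max(72.86, 0) = 72.86
Node u (S = 158.8): V_u = e^(−0.0075)·[0.4689·0.0000 + 0.5311·30.0000] = 15.8151
Node d (S = 106.4): V_d = e^(−0.0075)·[0.4689·30.0000 + 0.5311·72.8584] = 52.3695
Node 0 (S = 130): V_0 = e^(−0.0075)·[0.4689·15.8151 + 0.5311·52.3695] = 34.9673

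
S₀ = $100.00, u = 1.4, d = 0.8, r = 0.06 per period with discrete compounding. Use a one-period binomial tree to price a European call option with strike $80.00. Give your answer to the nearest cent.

$24.53

Risk-neutral probability p = (1 + 0.06 − 0.8)/(1.4 − 0.8) = 0.2600/0.6000 = 0.4333
Terminal stock prices: S_u = 140, S_d = 80
Terminal payoffs (S − K): max(60, 0) = 60, max(0, 0) = 0
Node 0 (S = 100): V_0 = 1/1.06·[0.4333·60.0000 + 0.5667·0.0000] = 24.5283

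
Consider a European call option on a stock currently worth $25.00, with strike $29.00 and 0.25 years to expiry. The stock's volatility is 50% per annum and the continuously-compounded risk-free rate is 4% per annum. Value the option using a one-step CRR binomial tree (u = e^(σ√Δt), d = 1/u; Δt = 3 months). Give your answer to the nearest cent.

CRR parameters: u = e^(σ√Δt) = e^(0.5·√0.25) = 1.2840, d = 1/u = 0.7788
Per-period rate: rΔt = 0.04·0.25 = 0.01, so R = e^0.01 = 1.0101
Risk-neutral probability p = (e^0.01 − 0.7788)/(1.2840 − 0.7788) = 0.2312/0.5052 = 0.4577
Terminal stock prices: S_u = 32.1, S_d = 19.47
Terminal payoffs (S − K): max(3.101, 0) = 3.101, max(-9.53, 0) = 0
Node 0 (S = 25): V_0 = e^(−0.01)·[0.4577·3.1006 + 0.5423·0.0000] = 1.4051

$1.41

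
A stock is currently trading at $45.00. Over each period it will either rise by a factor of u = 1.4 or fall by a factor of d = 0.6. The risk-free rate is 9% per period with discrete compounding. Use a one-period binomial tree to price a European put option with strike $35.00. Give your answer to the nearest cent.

$2.84

Risk-neutral probability p = (1 + 0.09 − 0.6)/(1.4 − 0.6) = 0.4900/0.8000 = 0.6125
Terminal stock prices: S_u = 63, S_d = 27
Terminal payoffs (K − S): max(-28, 0) = 0, max(8, 0) = 8
Node 0 (S = 45): V_0 = 1/1.09·[0.6125·0.0000 + 0.3875·8.0000] = 2.8440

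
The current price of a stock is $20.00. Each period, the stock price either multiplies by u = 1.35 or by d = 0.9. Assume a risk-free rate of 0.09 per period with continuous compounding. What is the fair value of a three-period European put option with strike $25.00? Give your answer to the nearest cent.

$2.46

Risk-neutral probability p = (e^0.09 − 0.9)/(1.35 − 0.9) = 0.1942/0.4500 = 0.4315
Terminal stock prices: S_uuu = 49.21, S_uud = 32.81, S_udd = 21.87, S_ddd = 14.58
Terminal payoffs (K − S): max(-24.21, 0) = 0, max(-7.805, 0) = 0, max(3.13, 0) = 3.13, max(10.42, 0) = 10.42
Node uu (S = 36.45): V_uu = e^(−0.09)·[0.4315·0.0000 + 0.5685·0.0000] = 0.0000
Node ud (S = 24.3): V_ud = e^(−0.09)·[0.4315·0.0000 + 0.5685·3.1300] = 1.6263
Node dd (S = 16.2): V_dd = e^(−0.09)·[0.4315·3.1300 + 0.5685·10.4200] = 6.6483
Node u (S = 27): V_u = e^(−0.09)·[0.4315·0.0000 + 0.5685·1.6263] = 0.8450
Node d (S = 18): V_d = e^(−0.09)·[0.4315·1.6263 + 0.5685·6.6483] = 4.0956
Node 0 (S = 20): V_0 = e^(−0.09)·[0.4315·0.8450 + 0.5685·4.0956] = 2.4612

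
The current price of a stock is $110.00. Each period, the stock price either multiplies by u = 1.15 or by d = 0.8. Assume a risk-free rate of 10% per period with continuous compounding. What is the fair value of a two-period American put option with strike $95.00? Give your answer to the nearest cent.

$0.81

Risk-neutral probability p = (e^0.1 − 0.8)/(1.15 − 0.8) = 0.3052/0.3500 = 0.8719
Terminal stock prices: S_uu = 145.5, S_ud = 101.2, S_dd = 70.4
Terminal payoffs (K − S): max(-50.47, 0) = 0, max(-6.2, 0) = 0, max(24.6, 0) = 24.6
Node u (S = 126.5): continuation = e^(−0.1)·[0.8719·0.0000 + 0.1281·0.0000] = 0.0000; exercise value = 0.0000 ≤ continuation, so V_u = 0.0000
Node d (S = 88): continuation = e^(−0.1)·[0.8719·0.0000 + 0.1281·24.6000] = 2.8510; exercise value = 7.0000 > continuation, so V_d = 7.0000 (exercise)
Node 0 (S = 110): continuation = e^(−0.1)·[0.8719·0.0000 + 0.1281·7.0000] = 0.8113; exercise value = 0.0000 ≤ continuation, so V_0 = 0.8113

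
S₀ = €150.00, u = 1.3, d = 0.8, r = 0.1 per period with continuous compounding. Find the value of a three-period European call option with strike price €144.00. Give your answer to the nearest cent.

€50.22

Risk-neutral probability p = (e^0.1 − 0.8)/(1.3 − 0.8) = 0.3052/0.5000 = 0.6103
Terminal stock prices: S_uuu = 329.6, S_uud = 202.8, S_udd = 124.8, S_ddd = 76.8
Terminal payoffs (S − K): max(185.6, 0) = 185.6, max(58.8, 0) = 58.8, max(-19.2, 0) = 0, max(-67.2, 0) = 0
Node uu (S = 253.5): V_uu = e^(−0.1)·[0.6103·185.5500 + 0.3897·58.8000] = 123.2034
Node ud (S = 156): V_ud = e^(−0.1)·[0.6103·58.8000 + 0.3897·0.0000] = 32.4729
Node dd (S = 96): V_dd = e^(−0.1)·[0.6103·0.0000 + 0.3897·0.0000] = 0.0000
Node u (S = 195): V_u = e^(−0.1)·[0.6103·123.2034 + 0.3897·32.4729] = 79.4895
Node d (S = 120): V_d = e^(−0.1)·[0.6103·32.4729 + 0.3897·0.0000] = 17.9335
Node 0 (S = 150): V_0 = e^(−0.1)·[0.6103·79.4895 + 0.3897·17.9335] = 50.2218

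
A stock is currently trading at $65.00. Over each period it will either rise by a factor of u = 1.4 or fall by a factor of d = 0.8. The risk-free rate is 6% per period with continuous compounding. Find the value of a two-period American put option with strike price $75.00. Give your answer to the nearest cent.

$12.69

Risk-neutral probability p = (e^0.06 − 0.8)/(1.4 − 0.8) = 0.2618/0.6000 = 0.4364
Terminal stock prices: S_uu = 127.4, S_ud = 72.8, S_dd = 41.6
Terminal payoffs (K − S): max(-52.4, 0) = 0, max(2.2, 0) = 2.2, max(33.4, 0) = 33.4
Node u (S = 91): continuation = e^(−0.06)·[0.4364·0.0000 + 0.5636·2.2000] = 1.1677; exercise value = 0.0000 ≤ continuation, so V_u = 1.1677
Node d (S = 52): continuation = e^(−0.06)·[0.4364·2.2000 + 0.5636·33.4000] = 18.6323; exercise value = 23.0000 > continuation, so V_d = 23.0000 (exercise)
Node 0 (S = 65): continuation = e^(−0.06)·[0.4364·1.1677 + 0.5636·23.0000] = 12.6879; exercise value = 10.0000 ≤ continuation, so V_0 = 12.6879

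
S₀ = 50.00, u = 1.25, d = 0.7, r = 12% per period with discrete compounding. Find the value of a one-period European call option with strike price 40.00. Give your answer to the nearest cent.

Risk-neutral probability p = (1 + 0.12 − 0.7)/(1.25 − 0.7) = 0.4200/0.5500 = 0.7636
Terminal stock prices: S_u = 62.5, S_d = 35
Terminal payoffs (S − K): max(22.5, 0) = 22.5, max(-5, 0) = 0
Node 0 (S = 50): V_0 = 1/1.12·[0.7636·22.5000 + 0.2364·0.0000] = 15.3409

15.34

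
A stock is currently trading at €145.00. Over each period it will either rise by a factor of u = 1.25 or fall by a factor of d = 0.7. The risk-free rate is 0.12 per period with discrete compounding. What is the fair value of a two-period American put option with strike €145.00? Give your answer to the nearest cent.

€11.79

Risk-neutral probability p = (1 + 0.12 − 0.7)/(1.25 − 0.7) = 0.4200/0.5500 = 0.7636
Terminal stock prices: S_uu = 226.6, S_ud = 126.9, S_dd = 71.05
Terminal payoffs (K − S): max(-81.56, 0) = 0, max(18.13, 0) = 18.13, max(73.95, 0) = 73.95
Node u (S = 181.2): continuation = 1/1.12·[0.7636·0.0000 + 0.2364·18.1250] = 3.8251; exercise value = 0.0000 ≤ continuation, so V_u = 3.8251
Node d (S = 101.5): continuation = 1/1.12·[0.7636·18.1250 + 0.2364·73.9500] = 27.9643; exercise value = 43.5000 > continuation, so V_d = 43.5000 (exercise)
Node 0 (S = 145): continuation = 1/1.12·[0.7636·3.8251 + 0.2364·43.5000] = 11.7882; exercise value = 0.0000 ≤ continuation, so V_0 = 11.7882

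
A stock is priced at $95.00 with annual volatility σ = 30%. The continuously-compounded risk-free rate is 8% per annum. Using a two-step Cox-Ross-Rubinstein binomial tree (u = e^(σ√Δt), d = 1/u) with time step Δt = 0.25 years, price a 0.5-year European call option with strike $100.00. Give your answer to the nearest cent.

CRR parameters: u = e^(σ√Δt) = e^(0.3·√0.25) = 1.1618, d = 1/u = 0.8607
Per-period rate: rΔt = 0.08·0.25 = 0.02, so R = e^0.02 = 1.0202
Risk-neutral probability p = (e^0.02 − 0.8607)/(1.1618 − 0.8607) = 0.1595/0.3011 = 0.5297
Terminal stock prices: S_uu = 128.2, S_ud = 95, S_dd = 70.38
Terminal payoffs (S − K): max(28.24, 0) = 28.24, max(-5, 0) = 0, max(-29.62, 0) = 0
Node u (S = 110.4): V_u = e^(−0.02)·[0.5297·28.2366 + 0.4703·0.0000] = 14.6595
Node d (S = 81.77): V_d = e^(−0.02)·[0.5297·0.0000 + 0.4703·0.0000] = 0.0000
Node 0 (S = 95): V_0 = e^(−0.02)·[0.5297·14.6595 + 0.4703·0.0000] = 7.6108

$7.61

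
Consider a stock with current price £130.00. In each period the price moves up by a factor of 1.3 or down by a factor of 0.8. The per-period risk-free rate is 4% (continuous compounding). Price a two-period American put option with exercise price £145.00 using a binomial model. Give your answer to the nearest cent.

£22.68

Risk-neutral probability p = (e^0.04 − 0.8)/(1.3 − 0.8) = 0.2408/0.5000 = 0.4816
Terminal stock prices: S_uu = 219.7, S_ud = 135.2, S_dd = 83.2
Terminal payoffs (K − S): max(-74.7, 0) = 0, max(9.8, 0) = 9.8, max(61.8, 0) = 61.8
Node u (S = 169): continuation = e^(−0.04)·[0.4816·0.0000 + 0.5184·9.8000] = 4.8809; exercise value = 0.0000 ≤ continuation, so V_u = 4.8809
Node d (S = 104): continuation = e^(−0.04)·[0.4816·9.8000 + 0.5184·61.8000] = 35.3145; exercise value = 41.0000 > continuation, so V_d = 41.0000 (exercise)
Node 0 (S = 130): continuation = e^(−0.04)·[0.4816·4.8809 + 0.5184·41.0000] = 22.6787; exercise value = 15.0000 ≤ continuation, so V_0 = 22.6787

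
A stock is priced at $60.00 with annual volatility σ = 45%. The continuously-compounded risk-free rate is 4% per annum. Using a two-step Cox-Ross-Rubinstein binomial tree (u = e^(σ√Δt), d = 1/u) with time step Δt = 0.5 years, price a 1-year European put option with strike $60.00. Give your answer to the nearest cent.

CRR parameters: u = e^(σ√Δt) = e^(0.45·√0.5) = 1.3746, d = 1/u = 0.7275
Per-period rate: rΔt = 0.04·0.5 = 0.02, so R = e^0.02 = 1.0202
Risk-neutral probability p = (e^0.02 − 0.7275)/(1.3746 − 0.7275) = 0.2927/0.6472 = 0.4523
Terminal stock prices: S_uu = 113.4, S_ud = 60, S_dd = 31.75
Terminal payoffs (K − S): max(-53.38, 0) = 0, max(0, 0) = 0, max(28.25, 0) = 28.25
Node u (S = 82.48): V_u = e^(−0.02)·[0.4523·0.0000 + 0.5477·0.0000] = 0.0000
Node d (S = 43.65): V_d = e^(−0.02)·[0.4523·0.0000 + 0.5477·28.2482] = 15.1644
Node 0 (S = 60): V_0 = e^(−0.02)·[0.4523·0.0000 + 0.5477·15.1644] = 8.1407

$8.14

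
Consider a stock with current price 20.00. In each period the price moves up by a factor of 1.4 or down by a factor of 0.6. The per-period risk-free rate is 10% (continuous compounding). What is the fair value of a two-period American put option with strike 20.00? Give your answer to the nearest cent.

Risk-neutral probability p = (e^0.1 − 0.6)/(1.4 − 0.6) = 0.5052/0.8000 = 0.6315
Terminal stock prices: S_uu = 39.2, S_ud = 16.8, S_dd = 7.2
Terminal payoffs (K − S): max(-19.2, 0) = 0, max(3.2, 0) = 3.2, max(12.8, 0) = 12.8
Node u (S = 28): continuation = e^(−0.1)·[0.6315·0.0000 + 0.3685·3.2000] = 1.0671; exercise value = 0.0000 ≤ continuation, so V_u = 1.0671
Node d (S = 12): continuation = e^(−0.1)·[0.6315·3.2000 + 0.3685·12.8000] = 6.0967; exercise value = 8.0000 > continuation, so V_d = 8.0000 (exercise)
Node 0 (S = 20): continuation = e^(−0.1)·[0.6315·1.0671 + 0.3685·8.0000] = 3.2774; exercise value = 0.0000 ≤ continuation, so V_0 = 3.2774

3.28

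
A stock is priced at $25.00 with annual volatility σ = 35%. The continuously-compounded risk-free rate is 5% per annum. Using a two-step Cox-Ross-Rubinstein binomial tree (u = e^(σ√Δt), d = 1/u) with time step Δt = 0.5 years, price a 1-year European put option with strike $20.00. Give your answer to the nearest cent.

CRR parameters: u = e^(σ√Δt) = e^(0.35·√0.5) = 1.2808, d = 1/u = 0.7808
Per-period rate: rΔt = 0.05·0.5 = 0.025, so R = e^0.025 = 1.0253
Risk-neutral probability p = (e^0.025 − 0.7808)/(1.2808 − 0.7808) = 0.2446/0.5000 = 0.4891
Terminal stock prices: S_uu = 41.01, S_ud = 25, S_dd = 15.24
Terminal payoffs (K − S): max(-21.01, 0) = 0, max(-5, 0) = 0, max(4.76, 0) = 4.76
Node u (S = 32.02): V_u = e^(−0.025)·[0.4891·0.0000 + 0.5109·0.0000] = 0.0000
Node d (S = 19.52): V_d = e^(−0.025)·[0.4891·0.0000 + 0.5109·4.7603] = 2.3722
Node 0 (S = 25): V_0 = e^(−0.025)·[0.4891·0.0000 + 0.5109·2.3722] = 1.1821

$1.18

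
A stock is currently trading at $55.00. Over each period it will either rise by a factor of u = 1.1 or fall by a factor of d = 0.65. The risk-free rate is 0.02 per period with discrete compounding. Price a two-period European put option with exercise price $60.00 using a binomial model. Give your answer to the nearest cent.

Risk-neutral probability p = (1 + 0.02 − 0.65)/(1.1 − 0.65) = 0.3700/0.4500 = 0.8222
Terminal stock prices: S_uu = 66.55, S_ud = 39.33, S_dd = 23.24
Terminal payoffs (K − S): max(-6.55, 0) = 0, max(20.67, 0) = 20.67, max(36.76, 0) = 36.76
Node u (S = 60.5): V_u = 1/1.02·[0.8222·0.0000 + 0.1778·20.6750] = 3.6035
Node d (S = 35.75): V_d = 1/1.02·[0.8222·20.6750 + 0.1778·36.7625] = 23.0735
Node 0 (S = 55): V_0 = 1/1.02·[0.8222·3.6035 + 0.1778·23.0735] = 6.9263

$6.93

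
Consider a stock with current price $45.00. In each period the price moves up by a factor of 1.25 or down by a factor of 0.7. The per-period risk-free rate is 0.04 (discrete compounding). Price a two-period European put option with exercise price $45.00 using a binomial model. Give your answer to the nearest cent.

$5.55

Risk-neutral probability p = (1 + 0.04 − 0.7)/(1.25 − 0.7) = 0.3400/0.5500 = 0.6182
Terminal stock prices: S_uu = 70.31, S_ud = 39.38, S_dd = 22.05
Terminal payoffs (K − S): max(-25.31, 0) = 0, max(5.625, 0) = 5.625, max(22.95, 0) = 22.95
Node u (S = 56.25): V_u = 1/1.04·[0.6182·0.0000 + 0.3818·5.6250] = 2.0651
Node d (S = 31.5): V_d = 1/1.04·[0.6182·5.6250 + 0.3818·22.9500] = 11.7692
Node 0 (S = 45): V_0 = 1/1.04·[0.6182·2.0651 + 0.3818·11.7692] = 5.5484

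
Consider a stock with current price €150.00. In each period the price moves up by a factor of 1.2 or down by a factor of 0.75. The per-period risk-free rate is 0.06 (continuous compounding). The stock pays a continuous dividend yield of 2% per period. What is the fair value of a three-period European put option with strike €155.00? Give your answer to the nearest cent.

Per-period risk-free factor R = e^0.06 = 1.0618; dividend-adjusted growth = e^(0.06−0.02) = 1.0408.
Risk-neutral probability p = (1.0408 − 0.75)/(1.2 − 0.75) = 0.2908/0.4500 = 0.6462
Terminal stock prices: S_uuu = 259.2, S_uud = 162, S_udd = 101.2, S_ddd = 63.28
Terminal payoffs (K − S): max(-104.2, 0) = 0, max(-7, 0) = 0, max(53.75, 0) = 53.75, max(91.72, 0) = 91.72
Node uu (S = 216): V_uu = e^(−0.06)·[0.6462·0.0000 + 0.3538·0.0000] = 0.0000
Node ud (S = 135): V_ud = e^(−0.06)·[0.6462·0.0000 + 0.3538·53.7500] = 17.9070
Node dd (S = 84.38): V_dd = e^(−0.06)·[0.6462·53.7500 + 0.3538·91.7188] = 63.2692
Node u (S = 180): V_u = e^(−0.06)·[0.6462·0.0000 + 0.3538·17.9070] = 5.9658
Node d (S = 112.5): V_d = e^(−0.06)·[0.6462·17.9070 + 0.3538·63.2692] = 31.9767
Node 0 (S = 150): V_0 = e^(−0.06)·[0.6462·5.9658 + 0.3538·31.9767] = 14.2840

€14.28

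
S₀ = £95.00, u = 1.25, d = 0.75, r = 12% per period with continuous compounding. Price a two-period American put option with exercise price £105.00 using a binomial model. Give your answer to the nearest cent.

Risk-neutral probability p = (e^0.12 − 0.75)/(1.25 − 0.75) = 0.3775/0.5000 = 0.7550
Terminal stock prices: S_uu = 148.4, S_ud = 89.06, S_dd = 53.44
Terminal payoffs (K − S): max(-43.44, 0) = 0, max(15.94, 0) = 15.94, max(51.56, 0) = 51.56
Node u (S = 118.8): continuation = e^(−0.12)·[0.7550·0.0000 + 0.2450·15.9375] = 3.4632; exercise value = 0.0000 ≤ continuation, so V_u = 3.4632
Node d (S = 71.25): continuation = e^(−0.12)·[0.7550·15.9375 + 0.2450·51.5625] = 21.8766; exercise value = 33.7500 > continuation, so V_d = 33.7500 (exercise)
Node 0 (S = 95): continuation = e^(−0.12)·[0.7550·3.4632 + 0.2450·33.7500] = 9.6530; exercise value = 10.0000 > continuation, so V_0 = 10.0000 (exercise)

£10.00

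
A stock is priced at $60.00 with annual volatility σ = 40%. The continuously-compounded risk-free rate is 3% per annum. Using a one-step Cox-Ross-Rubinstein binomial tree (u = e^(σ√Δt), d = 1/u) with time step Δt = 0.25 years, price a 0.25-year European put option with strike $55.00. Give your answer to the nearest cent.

CRR parameters: u = e^(σ√Δt) = e^(0.4·√0.25) = 1.2214, d = 1/u = 0.8187
Per-period rate: rΔt = 0.03·0.25 = 0.0075, so R = e^0.0075 = 1.0075
Risk-neutral probability p = (e^0.0075 − 0.8187)/(1.2214 − 0.8187) = 0.1888/0.4027 = 0.4689
Terminal stock prices: S_u = 73.28, S_d = 49.12
Terminal payoffs (K − S): max(-18.28, 0) = 0, max(5.876, 0) = 5.876
Node 0 (S = 60): V_0 = e^(−0.0075)·[0.4689·0.0000 + 0.5311·5.8762] = 3.0977

$3.10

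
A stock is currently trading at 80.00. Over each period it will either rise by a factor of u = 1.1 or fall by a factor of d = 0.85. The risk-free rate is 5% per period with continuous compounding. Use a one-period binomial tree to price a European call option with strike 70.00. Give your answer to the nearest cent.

13.78

Risk-neutral probability p = (e^0.05 − 0.85)/(1.1 − 0.85) = 0.2013/0.2500 = 0.8051
Terminal stock prices: S_u = 88, S_d = 68
Terminal payoffs (S − K): max(18, 0) = 18, max(-2, 0) = 0
Node 0 (S = 80): V_0 = e^(−0.05)·[0.8051·18.0000 + 0.1949·0.0000] = 13.7848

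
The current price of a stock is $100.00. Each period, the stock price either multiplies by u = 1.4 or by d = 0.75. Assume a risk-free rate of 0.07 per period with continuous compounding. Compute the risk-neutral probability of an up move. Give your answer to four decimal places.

Risk-neutral probability p = (e^0.07 − 0.75)/(1.4 − 0.75) = 0.3225/0.6500 = 0.4962

p = 0.4962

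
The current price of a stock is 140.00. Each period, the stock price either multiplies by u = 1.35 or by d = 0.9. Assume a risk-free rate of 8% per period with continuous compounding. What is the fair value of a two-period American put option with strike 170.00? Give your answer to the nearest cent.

Risk-neutral probability p = (e^0.08 − 0.9)/(1.35 − 0.9) = 0.1833/0.4500 = 0.4073
Terminal stock prices: S_uu = 255.2, S_ud = 170.1, S_dd = 113.4
Terminal payoffs (K − S): max(-85.15, 0) = 0, max(-0.1, 0) = 0, max(56.6, 0) = 56.6
Node u (S = 189): continuation = e^(−0.08)·[0.4073·0.0000 + 0.5927·0.0000] = 0.0000; exercise value = 0.0000 ≤ continuation, so V_u = 0.0000
Node d (S = 126): continuation = e^(−0.08)·[0.4073·0.0000 + 0.5927·56.6000] = 30.9674; exercise value = 44.0000 > continuation, so V_d = 44.0000 (exercise)
Node 0 (S = 140): continuation = e^(−0.08)·[0.4073·0.0000 + 0.5927·44.0000] = 24.0736; exercise value = 30.0000 > continuation, so V_0 = 30.0000 (exercise)

30.00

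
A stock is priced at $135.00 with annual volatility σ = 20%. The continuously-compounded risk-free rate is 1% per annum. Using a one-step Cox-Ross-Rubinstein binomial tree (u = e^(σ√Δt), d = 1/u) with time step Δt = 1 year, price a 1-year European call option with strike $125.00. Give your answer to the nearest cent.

CRR parameters: u = e^(σ√Δt) = e^(0.2·√1) = 1.2214, d = 1/u = 0.8187
Per-period rate: rΔt = 0.01·1 = 0.01, so R = e^0.01 = 1.0101
Risk-neutral probability p = (e^0.01 − 0.8187)/(1.2214 − 0.8187) = 0.1913/0.4027 = 0.4751
Terminal stock prices: S_u = 164.9, S_d = 110.5
Terminal payoffs (S − K): max(39.89, 0) = 39.89, max(-14.47, 0) = 0
Node 0 (S = 135): V_0 = e^(−0.01)·[0.4751·39.8894 + 0.5249·0.0000] = 18.7638

$18.76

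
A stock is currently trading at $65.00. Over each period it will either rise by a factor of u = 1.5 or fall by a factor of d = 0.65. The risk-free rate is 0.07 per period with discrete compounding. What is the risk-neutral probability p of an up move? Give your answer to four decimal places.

p = 0.4941

Risk-neutral probability p = (1 + 0.07 − 0.65)/(1.5 − 0.65) = 0.4200/0.8500 = 0.4941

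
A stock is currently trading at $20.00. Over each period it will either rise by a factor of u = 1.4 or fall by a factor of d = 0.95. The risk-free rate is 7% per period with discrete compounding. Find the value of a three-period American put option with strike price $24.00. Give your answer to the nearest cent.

$4.00

Risk-neutral probability p = (1 + 0.07 − 0.95)/(1.4 − 0.95) = 0.1200/0.4500 = 0.2667
Terminal stock prices: S_uuu = 54.88, S_uud = 37.24, S_udd = 25.27, S_ddd = 17.15
Terminal payoffs (K − S): max(-30.88, 0) = 0, max(-13.24, 0) = 0, max(-1.27, 0) = 0, max(6.853, 0) = 6.853
Node uu (S = 39.2): continuation = 1/1.07·[0.2667·0.0000 + 0.7333·0.0000] = 0.0000; exercise value = 0.0000 ≤ continuation, so V_uu = 0.0000
Node ud (S = 26.6): continuation = 1/1.07·[0.2667·0.0000 + 0.7333·0.0000] = 0.0000; exercise value = 0.0000 ≤ continuation, so V_ud = 0.0000
Node dd (S = 18.05): continuation = 1/1.07·[0.2667·0.0000 + 0.7333·6.8525] = 4.6964; exercise value = 5.9500 > continuation, so V_dd = 5.9500 (exercise)
Node u (S = 28): continuation = 1/1.07·[0.2667·0.0000 + 0.7333·0.0000] = 0.0000; exercise value = 0.0000 ≤ continuation, so V_u = 0.0000
Node d (S = 19): continuation = 1/1.07·[0.2667·0.0000 + 0.7333·5.9500] = 4.0779; exercise value = 5.0000 > continuation, so V_d = 5.0000 (exercise)
Node 0 (S = 20): continuation = 1/1.07·[0.2667·0.0000 + 0.7333·5.0000] = 3.4268; exercise value = 4.0000 > continuation, so V_0 = 4.0000 (exercise)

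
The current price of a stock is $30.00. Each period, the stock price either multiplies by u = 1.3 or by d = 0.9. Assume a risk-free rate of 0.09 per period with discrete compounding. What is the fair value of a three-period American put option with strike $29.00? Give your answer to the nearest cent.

Risk-neutral probability p = (1 + 0.09 − 0.9)/(1.3 − 0.9) = 0.1900/0.4000 = 0.4750
Terminal stock prices: S_uuu = 65.91, S_uud = 45.63, S_udd = 31.59, S_ddd = 21.87
Terminal payoffs (K − S): max(-36.91, 0) = 0, max(-16.63, 0) = 0, max(-2.59, 0) = 0, max(7.13, 0) = 7.13
Node uu (S = 50.7): continuation = 1/1.09·[0.4750·0.0000 + 0.5250·0.0000] = 0.0000; exercise value = 0.0000 ≤ continuation, so V_uu = 0.0000
Node ud (S = 35.1): continuation = 1/1.09·[0.4750·0.0000 + 0.5250·0.0000] = 0.0000; exercise value = 0.0000 ≤ continuation, so V_ud = 0.0000
Node dd (S = 24.3): continuation = 1/1.09·[0.4750·0.0000 + 0.5250·7.1300] = 3.4342; exercise value = 4.7000 > continuation, so V_dd = 4.7000 (exercise)
Node u (S = 39): continuation = 1/1.09·[0.4750·0.0000 + 0.5250·0.0000] = 0.0000; exercise value = 0.0000 ≤ continuation, so V_u = 0.0000
Node d (S = 27): continuation = 1/1.09·[0.4750·0.0000 + 0.5250·4.7000] = 2.2638; exercise value = 2.0000 ≤ continuation, so V_d = 2.2638
Node 0 (S = 30): continuation = 1/1.09·[0.4750·0.0000 + 0.5250·2.2638] = 1.0903; exercise value = 0.0000 ≤ continuation, so V_0 = 1.0903

$1.09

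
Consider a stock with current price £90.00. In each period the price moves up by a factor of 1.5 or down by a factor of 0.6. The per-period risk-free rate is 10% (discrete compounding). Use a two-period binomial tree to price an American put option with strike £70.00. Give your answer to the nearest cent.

£6.46

Risk-neutral probability p = (1 + 0.1 − 0.6)/(1.5 − 0.6) = 0.5000/0.9000 = 0.5556
Terminal stock prices: S_uu = 202.5, S_ud = 81, S_dd = 32.4
Terminal payoffs (K − S): max(-132.5, 0) = 0, max(-11, 0) = 0, max(37.6, 0) = 37.6
Node u (S = 135): continuation = 1/1.1·[0.5556·0.0000 + 0.4444·0.0000] = 0.0000; exercise value = 0.0000 ≤ continuation, so V_u = 0.0000
Node d (S = 54): continuation = 1/1.1·[0.5556·0.0000 + 0.4444·37.6000] = 15.1919; exercise value = 16.0000 > continuation, so V_d = 16.0000 (exercise)
Node 0 (S = 90): continuation = 1/1.1·[0.5556·0.0000 + 0.4444·16.0000] = 6.4646; exercise value = 0.0000 ≤ continuation, so V_0 = 6.4646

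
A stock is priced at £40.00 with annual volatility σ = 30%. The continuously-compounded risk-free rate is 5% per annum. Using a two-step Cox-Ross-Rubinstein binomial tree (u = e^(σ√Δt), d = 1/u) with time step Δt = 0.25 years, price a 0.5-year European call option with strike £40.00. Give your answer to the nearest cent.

£3.47

CRR parameters: u = e^(σ√Δt) = e^(0.3·√0.25) = 1.1618, d = 1/u = 0.8607
Per-period rate: rΔt = 0.05·0.25 = 0.0125, so R = e^0.0125 = 1.0126
Risk-neutral probability p = (e^0.0125 − 0.8607)/(1.1618 − 0.8607) = 0.1519/0.3011 = 0.5043
Terminal stock prices: S_uu = 53.99, S_ud = 40, S_dd = 29.63
Terminal payoffs (S − K): max(13.99, 0) = 13.99, max(0, 0) = 0, max(-10.37, 0) = 0
Node u (S = 46.47): V_u = e^(−0.0125)·[0.5043·13.9944 + 0.4957·0.0000] = 6.9703
Node d (S = 34.43): V_d = e^(−0.0125)·[0.5043·0.0000 + 0.4957·0.0000] = 0.0000
Node 0 (S = 40): V_0 = e^(−0.0125)·[0.5043·6.9703 + 0.4957·0.0000] = 3.4717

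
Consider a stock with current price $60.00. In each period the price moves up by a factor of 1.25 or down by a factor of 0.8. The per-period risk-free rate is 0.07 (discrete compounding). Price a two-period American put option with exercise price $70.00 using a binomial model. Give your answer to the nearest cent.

$10.32

Risk-neutral probability p = (1 + 0.07 − 0.8)/(1.25 − 0.8) = 0.2700/0.4500 = 0.6000
Terminal stock prices: S_uu = 93.75, S_ud = 60, S_dd = 38.4
Terminal payoffs (K − S): max(-23.75, 0) = 0, max(10, 0) = 10, max(31.6, 0) = 31.6
Node u (S = 75): continuation = 1/1.07·[0.6000·0.0000 + 0.4000·10.0000] = 3.7383; exercise value = 0.0000 ≤ continuation, so V_u = 3.7383
Node d (S = 48): continuation = 1/1.07·[0.6000·10.0000 + 0.4000·31.6000] = 17.4206; exercise value = 22.0000 > continuation, so V_d = 22.0000 (exercise)
Node 0 (S = 60): continuation = 1/1.07·[0.6000·3.7383 + 0.4000·22.0000] = 10.3206; exercise value = 10.0000 ≤ continuation, so V_0 = 10.3206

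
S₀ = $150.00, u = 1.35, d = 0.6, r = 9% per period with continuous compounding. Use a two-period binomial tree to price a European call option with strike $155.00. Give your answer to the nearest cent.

$42.93

Risk-neutral probability p = (e^0.09 − 0.6)/(1.35 − 0.6) = 0.4942/0.7500 = 0.6589
Terminal stock prices: S_uu = 273.4, S_ud = 121.5, S_dd = 54
Terminal payoffs (S − K): max(118.4, 0) = 118.4, max(-33.5, 0) = 0, max(-101, 0) = 0
Node u (S = 202.5): V_u = e^(−0.09)·[0.6589·118.3750 + 0.3411·0.0000] = 71.2841
Node d (S = 90): V_d = e^(−0.09)·[0.6589·0.0000 + 0.3411·0.0000] = 0.0000
Node 0 (S = 150): V_0 = e^(−0.09)·[0.6589·71.2841 + 0.3411·0.0000] = 42.9264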